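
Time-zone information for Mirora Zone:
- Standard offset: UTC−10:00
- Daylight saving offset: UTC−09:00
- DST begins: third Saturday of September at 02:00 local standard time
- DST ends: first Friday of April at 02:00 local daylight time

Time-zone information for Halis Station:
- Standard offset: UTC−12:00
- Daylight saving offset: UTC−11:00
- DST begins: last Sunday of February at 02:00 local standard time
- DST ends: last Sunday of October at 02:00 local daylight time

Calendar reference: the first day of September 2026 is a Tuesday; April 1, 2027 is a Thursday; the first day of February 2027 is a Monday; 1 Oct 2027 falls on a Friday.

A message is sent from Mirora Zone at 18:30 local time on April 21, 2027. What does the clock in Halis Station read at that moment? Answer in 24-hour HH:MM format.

17:30

1 September 2026 is a Tuesday, so the first Saturday is September 5 and the third is September 19.
1 April 2027 is a Thursday, so the first Friday is April 2.
Daylight saving runs 19 September 2026 – 2 April 2027; April 21, 2027 is outside that window, so Mirora Zone is on standard time at UTC−10:00.
18:30 Mirora Zone + 10h = 04:30 UTC (rolling into the next day, 22 April 2027).
1 February 2027 is a Monday, so Sundays fall on 7, 14, 21, 28; the last is February 28.
1 October 2027 is a Friday, so Sundays fall on 3, 10, 17, 24, 31; the last is October 31.
At the standard offset (UTC−12:00), 04:30 UTC − 12h = 16:30 Halis Station standard time (rolling into the previous day, 21 April 2027).
Daylight saving runs 28 February – 31 October; the standard-time date in Halis Station, April 21, 2027, is inside that window, so Halis Station is at UTC−11:00.
04:30 UTC − 11h = 17:30 Halis Station (rolling into the previous day, 21 April 2027).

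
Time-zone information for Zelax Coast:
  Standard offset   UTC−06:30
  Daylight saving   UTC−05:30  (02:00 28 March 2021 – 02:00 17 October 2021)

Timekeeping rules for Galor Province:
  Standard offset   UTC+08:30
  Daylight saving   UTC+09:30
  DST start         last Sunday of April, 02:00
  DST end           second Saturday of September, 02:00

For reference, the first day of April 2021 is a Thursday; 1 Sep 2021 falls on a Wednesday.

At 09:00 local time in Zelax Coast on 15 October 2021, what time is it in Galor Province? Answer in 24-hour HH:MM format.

23:00

15 October 2021 lies within the daylight-saving period (28 March – 17 October), so Zelax Coast is on daylight time, UTC−05:30.
09:00 Zelax Coast + 5h30m = 14:30 UTC.
1 April 2021 is a Thursday, so Sundays fall on 4, 11, 18, 25; the last is April 25.
1 September 2021 is a Wednesday, so the first Saturday is September 4 and the second is September 11.
At the standard offset (UTC+08:30), 14:30 UTC + 8h30m = 23:00 Galor Province standard time.
The standard-time date in Galor Province, 15 October 2021, is outside the daylight-saving period (25 April – 11 September), so Galor Province is on standard time, UTC+08:30.
14:30 UTC + 8h30m = 23:00 Galor Province.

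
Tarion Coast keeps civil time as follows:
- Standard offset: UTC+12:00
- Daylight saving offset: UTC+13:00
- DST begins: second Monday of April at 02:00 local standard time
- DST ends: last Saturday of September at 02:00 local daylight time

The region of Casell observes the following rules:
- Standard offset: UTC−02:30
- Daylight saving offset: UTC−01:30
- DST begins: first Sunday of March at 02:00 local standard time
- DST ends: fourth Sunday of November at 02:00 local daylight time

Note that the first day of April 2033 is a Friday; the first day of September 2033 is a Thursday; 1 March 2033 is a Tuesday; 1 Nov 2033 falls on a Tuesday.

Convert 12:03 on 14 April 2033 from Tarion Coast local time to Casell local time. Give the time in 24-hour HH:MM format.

21:33

1 April 2033 is a Friday, so the first Monday is April 4 and the second is April 11.
1 September 2033 is a Thursday, so Saturdays fall on 3, 10, 17, 24; the last is September 24.
14 April 2033 lies within the daylight-saving period (11 April – 24 September), so Tarion Coast is on daylight time, UTC+13:00.
12:03 Tarion Coast − 13h = 23:03 UTC (rolling into the previous day, 13 April 2033).
1 March 2033 is a Tuesday, so the first Sunday is March 6.
1 November 2033 is a Tuesday, so the first Sunday is November 6 and the fourth is November 27.
At the standard offset (UTC−02:30), 23:03 UTC − 2h30m = 20:33 Casell standard time.
The standard-time date in Casell, 13 April 2033, falls between 6 March and 27 November, so daylight saving is in effect and Casell is at UTC−01:30.
23:03 UTC − 1h30m = 21:33 Casell.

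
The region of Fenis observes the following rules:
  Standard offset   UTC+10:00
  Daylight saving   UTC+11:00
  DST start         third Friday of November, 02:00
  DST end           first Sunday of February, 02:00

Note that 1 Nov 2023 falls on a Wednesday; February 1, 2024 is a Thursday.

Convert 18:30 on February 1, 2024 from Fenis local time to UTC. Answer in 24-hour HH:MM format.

1 November 2023 is a Wednesday, so the first Friday is November 3 and the third is November 17.
1 February 2024 is a Thursday, so the first Sunday is February 4.
February 1, 2024 lies within the daylight-saving period (17 November 2023 – 4 February 2024), so Fenis is on daylight time, UTC+11:00.
18:30 local − 11h = 07:30 UTC.

07:30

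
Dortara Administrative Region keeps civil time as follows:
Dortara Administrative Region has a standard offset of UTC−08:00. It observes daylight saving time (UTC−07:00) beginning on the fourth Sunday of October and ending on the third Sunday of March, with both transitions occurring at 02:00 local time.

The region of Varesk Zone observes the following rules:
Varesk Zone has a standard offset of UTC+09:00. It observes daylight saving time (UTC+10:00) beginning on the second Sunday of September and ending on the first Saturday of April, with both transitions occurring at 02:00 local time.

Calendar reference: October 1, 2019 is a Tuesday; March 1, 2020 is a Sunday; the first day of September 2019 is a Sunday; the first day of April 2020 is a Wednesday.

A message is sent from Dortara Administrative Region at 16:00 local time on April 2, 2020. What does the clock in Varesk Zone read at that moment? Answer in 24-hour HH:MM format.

1 October 2019 is a Tuesday, so the first Sunday is October 6 and the fourth is October 27.
1 March 2020 is a Sunday, so the first Sunday is March 1 and the third is March 15.
April 2, 2020 is outside the daylight-saving period (27 October 2019 – 15 March 2020), so Dortara Administrative Region is on standard time, UTC−08:00.
16:00 Dortara Administrative Region + 8h = 00:00 UTC (rolling into the next day, 3 April 2020).
1 September 2019 is a Sunday, so the first Sunday is September 1 and the second is September 8.
1 April 2020 is a Wednesday, so the first Saturday is April 4.
At the standard offset (UTC+09:00), 00:00 UTC + 9h = 09:00 Varesk Zone standard time.
The standard-time date in Varesk Zone, April 3, 2020, lies within the daylight-saving period (8 September 2019 – 4 April 2020), so Varesk Zone is on daylight time, UTC+10:00.
00:00 UTC + 10h = 10:00 Varesk Zone.

10:00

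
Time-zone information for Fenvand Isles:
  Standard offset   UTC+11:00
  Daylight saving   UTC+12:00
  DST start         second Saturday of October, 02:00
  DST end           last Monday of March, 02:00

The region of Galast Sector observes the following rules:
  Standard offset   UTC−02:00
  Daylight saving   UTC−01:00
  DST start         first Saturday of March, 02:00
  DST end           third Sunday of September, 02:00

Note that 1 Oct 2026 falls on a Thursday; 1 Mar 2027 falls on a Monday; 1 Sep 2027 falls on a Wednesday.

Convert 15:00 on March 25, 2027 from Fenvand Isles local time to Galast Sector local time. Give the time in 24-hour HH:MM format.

02:00

1 October 2026 is a Thursday, so the first Saturday is October 3 and the second is October 10.
1 March 2027 is a Monday, so Mondays fall on 1, 8, 15, 22, 29; the last is March 29.
March 25, 2027 falls between 10 October 2026 and 29 March 2027, so daylight saving is in effect and Fenvand Isles is at UTC+12:00.
15:00 Fenvand Isles − 12h = 03:00 UTC.
1 March 2027 is a Monday, so the first Saturday is March 6.
1 September 2027 is a Wednesday, so the first Sunday is September 5 and the third is September 19.
At the standard offset (UTC−02:00), 03:00 UTC − 2h = 01:00 Galast Sector standard time.
The standard-time date in Galast Sector, March 25, 2027, falls between 6 March and 19 September, so daylight saving is in effect and Galast Sector is at UTC−01:00.
03:00 UTC − 1h = 02:00 Galast Sector.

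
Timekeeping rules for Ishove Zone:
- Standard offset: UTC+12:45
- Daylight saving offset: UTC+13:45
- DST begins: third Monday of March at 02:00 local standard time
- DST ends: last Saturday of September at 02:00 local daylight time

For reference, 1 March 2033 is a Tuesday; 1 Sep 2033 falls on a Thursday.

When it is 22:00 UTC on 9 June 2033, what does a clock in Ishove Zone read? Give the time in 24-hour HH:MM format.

1 March 2033 is a Tuesday, so the first Monday is March 7 and the third is March 21.
1 September 2033 is a Thursday, so Saturdays fall on 3, 10, 17, 24; the last is September 24.
At the standard offset (UTC+12:45), 22:00 UTC + 12h45m = 10:45 Ishove Zone standard time (rolling into the next day, 10 June 2033).
The standard-time date in Ishove Zone, 10 June 2033, lies within the daylight-saving period (21 March – 24 September), so Ishove Zone is on daylight time, UTC+13:45.
22:00 UTC + 13h45m = 11:45 local (rolling into the next day, 10 June 2033).

11:45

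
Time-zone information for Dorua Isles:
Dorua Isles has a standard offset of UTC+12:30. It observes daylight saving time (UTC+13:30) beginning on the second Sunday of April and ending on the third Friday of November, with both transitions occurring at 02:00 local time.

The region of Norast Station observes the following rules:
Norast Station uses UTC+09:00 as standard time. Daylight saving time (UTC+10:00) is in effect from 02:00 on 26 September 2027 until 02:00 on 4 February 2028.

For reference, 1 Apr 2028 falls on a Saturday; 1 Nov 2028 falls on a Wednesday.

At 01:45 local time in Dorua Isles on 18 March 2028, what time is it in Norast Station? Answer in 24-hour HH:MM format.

22:15

1 April 2028 is a Saturday, so the first Sunday is April 2 and the second is April 9.
1 November 2028 is a Wednesday, so the first Friday is November 3 and the third is November 17.
18 March 2028 is outside the daylight-saving period (9 April – 17 November), so Dorua Isles is on standard time, UTC+12:30.
01:45 Dorua Isles − 12h30m = 13:15 UTC (rolling into the previous day, 17 March 2028).
At the standard offset (UTC+09:00), 13:15 UTC + 9h = 22:15 Norast Station standard time.
The standard-time date in Norast Station, 17 March 2028, is outside the daylight-saving period (26 September 2027 – 4 February 2028), so Norast Station is on standard time, UTC+09:00.
13:15 UTC + 9h = 22:15 Norast Station.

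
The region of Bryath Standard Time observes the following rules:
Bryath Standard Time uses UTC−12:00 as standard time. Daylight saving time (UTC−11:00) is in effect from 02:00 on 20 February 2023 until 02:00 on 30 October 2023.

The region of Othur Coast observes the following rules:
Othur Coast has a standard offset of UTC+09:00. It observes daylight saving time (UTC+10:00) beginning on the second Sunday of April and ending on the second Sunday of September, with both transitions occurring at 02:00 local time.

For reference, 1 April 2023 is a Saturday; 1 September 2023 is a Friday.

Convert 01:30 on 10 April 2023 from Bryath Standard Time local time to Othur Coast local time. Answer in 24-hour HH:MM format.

22:30

10 April 2023 falls between 20 February and 30 October, so daylight saving is in effect and Bryath Standard Time is at UTC−11:00.
01:30 Bryath Standard Time + 11h = 12:30 UTC.
1 April 2023 is a Saturday, so the first Sunday is April 2 and the second is April 9.
1 September 2023 is a Friday, so the first Sunday is September 3 and the second is September 10.
At the standard offset (UTC+09:00), 12:30 UTC + 9h = 21:30 Othur Coast standard time.
Daylight saving runs 9 April – 10 September; the standard-time date in Othur Coast, 10 April 2023, is inside that window, so Othur Coast is at UTC+10:00.
12:30 UTC + 10h = 22:30 Othur Coast.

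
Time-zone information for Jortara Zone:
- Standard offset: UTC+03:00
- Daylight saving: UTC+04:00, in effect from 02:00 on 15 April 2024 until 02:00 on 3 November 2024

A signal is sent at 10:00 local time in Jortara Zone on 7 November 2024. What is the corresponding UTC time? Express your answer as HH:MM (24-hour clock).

7 November 2024 is outside the daylight-saving period (15 April – 3 November), so Jortara Zone is on standard time, UTC+03:00.
10:00 local − 3h = 07:00 UTC.

07:00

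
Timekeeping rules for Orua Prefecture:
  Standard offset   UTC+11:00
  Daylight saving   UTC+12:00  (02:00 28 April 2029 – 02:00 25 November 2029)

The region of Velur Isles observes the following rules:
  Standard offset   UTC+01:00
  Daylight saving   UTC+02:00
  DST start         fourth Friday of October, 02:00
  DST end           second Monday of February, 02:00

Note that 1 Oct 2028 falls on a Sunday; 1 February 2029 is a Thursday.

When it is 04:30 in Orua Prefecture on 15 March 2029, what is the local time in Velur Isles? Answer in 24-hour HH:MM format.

18:30

Daylight saving runs 28 April – 25 November; 15 March 2029 is outside that window, so Orua Prefecture is on standard time at UTC+11:00.
04:30 Orua Prefecture − 11h = 17:30 UTC (rolling into the previous day, 14 March 2029).
1 October 2028 is a Sunday, so the first Friday is October 6 and the fourth is October 27.
1 February 2029 is a Thursday, so the first Monday is February 5 and the second is February 12.
At the standard offset (UTC+01:00), 17:30 UTC + 1h = 18:30 Velur Isles standard time.
The standard-time date in Velur Isles, 14 March 2029, is outside the daylight-saving period (27 October 2028 – 12 February 2029), so Velur Isles is on standard time, UTC+01:00.
17:30 UTC + 1h = 18:30 Velur Isles.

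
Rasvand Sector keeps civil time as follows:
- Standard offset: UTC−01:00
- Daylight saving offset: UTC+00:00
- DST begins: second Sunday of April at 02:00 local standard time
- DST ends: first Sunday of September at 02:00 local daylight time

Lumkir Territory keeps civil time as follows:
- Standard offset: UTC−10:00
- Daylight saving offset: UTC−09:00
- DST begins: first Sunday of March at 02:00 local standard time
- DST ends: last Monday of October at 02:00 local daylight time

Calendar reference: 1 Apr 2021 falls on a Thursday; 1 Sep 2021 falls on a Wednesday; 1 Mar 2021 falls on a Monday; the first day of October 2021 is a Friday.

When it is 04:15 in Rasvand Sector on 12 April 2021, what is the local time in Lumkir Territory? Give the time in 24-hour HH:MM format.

1 April 2021 is a Thursday, so the first Sunday is April 4 and the second is April 11.
1 September 2021 is a Wednesday, so the first Sunday is September 5.
12 April 2021 falls between 11 April and 5 September, so daylight saving is in effect and Rasvand Sector is at UTC+00:00.
04:15 Rasvand Sector − 0h = 04:15 UTC.
1 March 2021 is a Monday, so the first Sunday is March 7.
1 October 2021 is a Friday, so Mondays fall on 4, 11, 18, 25; the last is October 25.
At the standard offset (UTC−10:00), 04:15 UTC − 10h = 18:15 Lumkir Territory standard time (rolling into the previous day, 11 April 2021).
The standard-time date in Lumkir Territory, 11 April 2021, lies within the daylight-saving period (7 March – 25 October), so Lumkir Territory is on daylight time, UTC−09:00.
04:15 UTC − 9h = 19:15 Lumkir Territory (rolling into the previous day, 11 April 2021).

19:15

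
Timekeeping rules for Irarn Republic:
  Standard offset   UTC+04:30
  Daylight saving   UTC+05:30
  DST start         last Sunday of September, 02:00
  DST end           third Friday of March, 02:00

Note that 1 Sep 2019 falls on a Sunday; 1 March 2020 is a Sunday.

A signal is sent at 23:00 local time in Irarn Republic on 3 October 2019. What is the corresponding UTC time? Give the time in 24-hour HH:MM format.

17:30

1 September 2019 is a Sunday, so Sundays fall on 1, 8, 15, 22, 29; the last is September 29.
1 March 2020 is a Sunday, so the first Friday is March 6 and the third is March 20.
3 October 2019 falls between 29 September 2019 and 20 March 2020, so daylight saving is in effect and Irarn Republic is at UTC+05:30.
23:00 local − 5h30m = 17:30 UTC.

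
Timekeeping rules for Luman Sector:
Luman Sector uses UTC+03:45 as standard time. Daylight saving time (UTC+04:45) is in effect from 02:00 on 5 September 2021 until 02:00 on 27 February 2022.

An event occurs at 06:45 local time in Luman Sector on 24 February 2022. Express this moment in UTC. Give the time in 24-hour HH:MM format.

24 February 2022 falls between 5 September 2021 and 27 February 2022, so daylight saving is in effect and Luman Sector is at UTC+04:45.
06:45 local − 4h45m = 02:00 UTC.

02:00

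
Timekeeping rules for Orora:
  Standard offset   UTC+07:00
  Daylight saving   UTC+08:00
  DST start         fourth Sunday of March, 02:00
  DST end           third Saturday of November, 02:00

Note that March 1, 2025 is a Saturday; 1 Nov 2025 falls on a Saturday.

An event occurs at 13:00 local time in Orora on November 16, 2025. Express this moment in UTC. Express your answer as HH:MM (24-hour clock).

1 March 2025 is a Saturday, so the first Sunday is March 2 and the fourth is March 23.
1 November 2025 is a Saturday, so the first Saturday is November 1 and the third is November 15.
November 16, 2025 is outside the daylight-saving period (23 March – 15 November), so Orora is on standard time, UTC+07:00.
13:00 local − 7h = 06:00 UTC.

06:00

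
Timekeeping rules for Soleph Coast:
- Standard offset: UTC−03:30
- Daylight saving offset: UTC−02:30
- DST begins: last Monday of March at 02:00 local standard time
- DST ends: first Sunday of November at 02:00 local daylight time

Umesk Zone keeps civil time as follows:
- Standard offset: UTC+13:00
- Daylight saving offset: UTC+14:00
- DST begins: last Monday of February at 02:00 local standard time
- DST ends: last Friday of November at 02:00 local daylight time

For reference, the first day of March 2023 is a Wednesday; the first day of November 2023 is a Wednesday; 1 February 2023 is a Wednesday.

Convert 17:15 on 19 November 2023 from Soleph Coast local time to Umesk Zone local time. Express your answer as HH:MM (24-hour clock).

1 March 2023 is a Wednesday, so Mondays fall on 6, 13, 20, 27; the last is March 27.
1 November 2023 is a Wednesday, so the first Sunday is November 5.
Daylight saving runs 27 March – 5 November; 19 November 2023 is outside that window, so Soleph Coast is on standard time at UTC−03:30.
17:15 Soleph Coast + 3h30m = 20:45 UTC.
1 February 2023 is a Wednesday, so Mondays fall on 6, 13, 20, 27; the last is February 27.
1 November 2023 is a Wednesday, so Fridays fall on 3, 10, 17, 24; the last is November 24.
At the standard offset (UTC+13:00), 20:45 UTC + 13h = 09:45 Umesk Zone standard time (rolling into the next day, 20 November 2023).
The standard-time date in Umesk Zone, 20 November 2023, falls between 27 February and 24 November, so daylight saving is in effect and Umesk Zone is at UTC+14:00.
20:45 UTC + 14h = 10:45 Umesk Zone (rolling into the next day, 20 November 2023).

10:45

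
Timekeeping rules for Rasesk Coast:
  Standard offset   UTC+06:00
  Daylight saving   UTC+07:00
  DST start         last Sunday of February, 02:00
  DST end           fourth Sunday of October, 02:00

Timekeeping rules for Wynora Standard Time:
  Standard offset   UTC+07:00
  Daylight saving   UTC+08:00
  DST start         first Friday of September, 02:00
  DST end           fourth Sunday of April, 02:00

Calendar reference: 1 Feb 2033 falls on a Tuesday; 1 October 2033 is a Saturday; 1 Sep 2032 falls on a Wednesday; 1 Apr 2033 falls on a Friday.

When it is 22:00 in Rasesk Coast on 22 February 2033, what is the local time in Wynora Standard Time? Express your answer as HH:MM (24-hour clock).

00:00

1 February 2033 is a Tuesday, so Sundays fall on 6, 13, 20, 27; the last is February 27.
1 October 2033 is a Saturday, so the first Sunday is October 2 and the fourth is October 23.
22 February 2033 is outside the daylight-saving period (27 February – 23 October), so Rasesk Coast is on standard time, UTC+06:00.
22:00 Rasesk Coast − 6h = 16:00 UTC.
1 September 2032 is a Wednesday, so the first Friday is September 3.
1 April 2033 is a Friday, so the first Sunday is April 3 and the fourth is April 24.
At the standard offset (UTC+07:00), 16:00 UTC + 7h = 23:00 Wynora Standard Time standard time.
The standard-time date in Wynora Standard Time, 22 February 2033, lies within the daylight-saving period (3 September 2032 – 24 April 2033), so Wynora Standard Time is on daylight time, UTC+08:00.
16:00 UTC + 8h = 00:00 Wynora Standard Time (rolling into the next day, 23 February 2033).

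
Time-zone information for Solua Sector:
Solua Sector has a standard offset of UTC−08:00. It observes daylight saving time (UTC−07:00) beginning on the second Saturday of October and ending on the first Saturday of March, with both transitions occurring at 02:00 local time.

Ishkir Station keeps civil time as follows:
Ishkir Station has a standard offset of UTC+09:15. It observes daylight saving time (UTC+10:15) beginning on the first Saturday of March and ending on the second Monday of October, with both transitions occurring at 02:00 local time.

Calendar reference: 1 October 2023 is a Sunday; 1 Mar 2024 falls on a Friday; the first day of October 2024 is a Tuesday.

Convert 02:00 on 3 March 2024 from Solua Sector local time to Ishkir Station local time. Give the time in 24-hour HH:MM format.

1 October 2023 is a Sunday, so the first Saturday is October 7 and the second is October 14.
1 March 2024 is a Friday, so the first Saturday is March 2.
3 March 2024 is outside the daylight-saving period (14 October 2023 – 2 March 2024), so Solua Sector is on standard time, UTC−08:00.
02:00 Solua Sector + 8h = 10:00 UTC.
1 March 2024 is a Friday, so the first Saturday is March 2.
1 October 2024 is a Tuesday, so the first Monday is October 7 and the second is October 14.
At the standard offset (UTC+09:15), 10:00 UTC + 9h15m = 19:15 Ishkir Station standard time.
Daylight saving runs 2 March – 14 October; the standard-time date in Ishkir Station, 3 March 2024, is inside that window, so Ishkir Station is at UTC+10:15.
10:00 UTC + 10h15m = 20:15 Ishkir Station.

20:15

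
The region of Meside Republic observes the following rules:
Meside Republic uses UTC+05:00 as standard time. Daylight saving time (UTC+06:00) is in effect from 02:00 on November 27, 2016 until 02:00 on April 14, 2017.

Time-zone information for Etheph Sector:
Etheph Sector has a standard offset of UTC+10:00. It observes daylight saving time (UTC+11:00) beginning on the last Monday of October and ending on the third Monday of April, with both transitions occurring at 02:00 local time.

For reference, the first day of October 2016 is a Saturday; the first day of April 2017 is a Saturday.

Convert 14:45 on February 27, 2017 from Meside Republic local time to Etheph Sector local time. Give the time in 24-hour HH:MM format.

February 27, 2017 lies within the daylight-saving period (27 November 2016 – 14 April 2017), so Meside Republic is on daylight time, UTC+06:00.
14:45 Meside Republic − 6h = 08:45 UTC.
1 October 2016 is a Saturday, so Mondays fall on 3, 10, 17, 24, 31; the last is October 31.
1 April 2017 is a Saturday, so the first Monday is April 3 and the third is April 17.
At the standard offset (UTC+10:00), 08:45 UTC + 10h = 18:45 Etheph Sector standard time.
Daylight saving runs 31 October 2016 – 17 April 2017; the standard-time date in Etheph Sector, February 27, 2017, is inside that window, so Etheph Sector is at UTC+11:00.
08:45 UTC + 11h = 19:45 Etheph Sector.

19:45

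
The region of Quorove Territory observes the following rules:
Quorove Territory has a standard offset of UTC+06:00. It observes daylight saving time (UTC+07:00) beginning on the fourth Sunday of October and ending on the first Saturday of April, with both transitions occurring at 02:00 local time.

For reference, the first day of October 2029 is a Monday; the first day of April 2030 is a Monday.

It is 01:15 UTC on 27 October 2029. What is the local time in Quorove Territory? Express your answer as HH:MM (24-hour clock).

07:15

1 October 2029 is a Monday, so the first Sunday is October 7 and the fourth is October 28.
1 April 2030 is a Monday, so the first Saturday is April 6.
At the standard offset (UTC+06:00), 01:15 UTC + 6h = 07:15 Quorove Territory standard time.
The standard-time date in Quorove Territory, 27 October 2029, does not fall between 28 October 2029 and 6 April 2030, so daylight saving is not in effect and Quorove Territory is at UTC+06:00.
01:15 UTC + 6h = 07:15 local.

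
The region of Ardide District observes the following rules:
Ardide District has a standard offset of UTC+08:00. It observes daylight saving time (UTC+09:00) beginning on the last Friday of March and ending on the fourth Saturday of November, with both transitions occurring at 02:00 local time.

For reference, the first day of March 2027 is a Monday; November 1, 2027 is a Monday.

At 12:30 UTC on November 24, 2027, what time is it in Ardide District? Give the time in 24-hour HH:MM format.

1 March 2027 is a Monday, so Fridays fall on 5, 12, 19, 26; the last is March 26.
1 November 2027 is a Monday, so the first Saturday is November 6 and the fourth is November 27.
At the standard offset (UTC+08:00), 12:30 UTC + 8h = 20:30 Ardide District standard time.
The standard-time date in Ardide District, November 24, 2027, falls between 26 March and 27 November, so daylight saving is in effect and Ardide District is at UTC+09:00.
12:30 UTC + 9h = 21:30 local.

21:30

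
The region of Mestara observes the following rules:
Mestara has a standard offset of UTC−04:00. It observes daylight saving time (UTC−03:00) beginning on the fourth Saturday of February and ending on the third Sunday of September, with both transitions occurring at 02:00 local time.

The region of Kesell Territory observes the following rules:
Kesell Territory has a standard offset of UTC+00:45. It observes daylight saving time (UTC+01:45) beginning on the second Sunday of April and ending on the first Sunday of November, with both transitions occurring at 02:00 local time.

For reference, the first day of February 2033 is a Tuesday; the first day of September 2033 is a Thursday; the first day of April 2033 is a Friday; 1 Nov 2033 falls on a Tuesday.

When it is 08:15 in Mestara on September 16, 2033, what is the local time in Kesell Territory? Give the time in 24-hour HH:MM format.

1 February 2033 is a Tuesday, so the first Saturday is February 5 and the fourth is February 26.
1 September 2033 is a Thursday, so the first Sunday is September 4 and the third is September 18.
September 16, 2033 lies within the daylight-saving period (26 February – 18 September), so Mestara is on daylight time, UTC−03:00.
08:15 Mestara + 3h = 11:15 UTC.
1 April 2033 is a Friday, so the first Sunday is April 3 and the second is April 10.
1 November 2033 is a Tuesday, so the first Sunday is November 6.
At the standard offset (UTC+00:45), 11:15 UTC + 0h45m = 12:00 Kesell Territory standard time.
The standard-time date in Kesell Territory, September 16, 2033, falls between 10 April and 6 November, so daylight saving is in effect and Kesell Territory is at UTC+01:45.
11:15 UTC + 1h45m = 13:00 Kesell Territory.

13:00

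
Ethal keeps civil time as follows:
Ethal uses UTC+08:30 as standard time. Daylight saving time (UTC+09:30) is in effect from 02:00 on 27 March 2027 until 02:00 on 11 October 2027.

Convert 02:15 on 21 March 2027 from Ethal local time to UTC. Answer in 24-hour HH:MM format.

17:45

21 March 2027 does not fall between 27 March and 11 October, so daylight saving is not in effect and Ethal is at UTC+08:30.
02:15 local − 8h30m = 17:45 UTC (rolling into the previous day, 20 March 2027).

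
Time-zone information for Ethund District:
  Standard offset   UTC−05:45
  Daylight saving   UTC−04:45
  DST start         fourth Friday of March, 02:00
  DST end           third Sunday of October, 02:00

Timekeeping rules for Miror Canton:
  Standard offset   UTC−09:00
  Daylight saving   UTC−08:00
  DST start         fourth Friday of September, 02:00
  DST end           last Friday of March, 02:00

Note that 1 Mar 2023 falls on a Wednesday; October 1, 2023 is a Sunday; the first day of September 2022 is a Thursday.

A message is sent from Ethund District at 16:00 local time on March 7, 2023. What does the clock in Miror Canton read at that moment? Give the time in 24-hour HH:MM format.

1 March 2023 is a Wednesday, so the first Friday is March 3 and the fourth is March 24.
1 October 2023 is a Sunday, so the first Sunday is October 1 and the third is October 15.
March 7, 2023 does not fall between 24 March and 15 October, so daylight saving is not in effect and Ethund District is at UTC−05:45.
16:00 Ethund District + 5h45m = 21:45 UTC.
1 September 2022 is a Thursday, so the first Friday is September 2 and the fourth is September 23.
1 March 2023 is a Wednesday, so Fridays fall on 3, 10, 17, 24, 31; the last is March 31.
At the standard offset (UTC−09:00), 21:45 UTC − 9h = 12:45 Miror Canton standard time.
Daylight saving runs 23 September 2022 – 31 March 2023; the standard-time date in Miror Canton, March 7, 2023, is inside that window, so Miror Canton is at UTC−08:00.
21:45 UTC − 8h = 13:45 Miror Canton.

13:45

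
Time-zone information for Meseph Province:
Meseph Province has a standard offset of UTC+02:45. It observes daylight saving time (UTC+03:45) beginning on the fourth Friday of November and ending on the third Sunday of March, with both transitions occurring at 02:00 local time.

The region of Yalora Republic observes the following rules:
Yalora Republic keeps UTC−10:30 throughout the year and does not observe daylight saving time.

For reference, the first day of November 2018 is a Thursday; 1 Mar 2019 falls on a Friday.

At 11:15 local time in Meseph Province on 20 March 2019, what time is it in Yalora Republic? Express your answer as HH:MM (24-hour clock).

1 November 2018 is a Thursday, so the first Friday is November 2 and the fourth is November 23.
1 March 2019 is a Friday, so the first Sunday is March 3 and the third is March 17.
20 March 2019 is outside the daylight-saving period (23 November 2018 – 17 March 2019), so Meseph Province is on standard time, UTC+02:45.
11:15 Meseph Province − 2h45m = 08:30 UTC.
Yalora Republic has no daylight saving, so its offset is UTC−10:30 year-round.
08:30 UTC − 10h30m = 22:00 Yalora Republic (rolling into the previous day, 19 March 2019).

22:00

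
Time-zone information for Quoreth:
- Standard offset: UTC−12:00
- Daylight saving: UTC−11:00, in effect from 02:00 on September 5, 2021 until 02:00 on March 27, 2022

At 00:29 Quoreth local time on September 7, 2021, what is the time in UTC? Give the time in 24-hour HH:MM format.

11:29

September 7, 2021 falls between 5 September 2021 and 27 March 2022, so daylight saving is in effect and Quoreth is at UTC−11:00.
00:29 local + 11h = 11:29 UTC.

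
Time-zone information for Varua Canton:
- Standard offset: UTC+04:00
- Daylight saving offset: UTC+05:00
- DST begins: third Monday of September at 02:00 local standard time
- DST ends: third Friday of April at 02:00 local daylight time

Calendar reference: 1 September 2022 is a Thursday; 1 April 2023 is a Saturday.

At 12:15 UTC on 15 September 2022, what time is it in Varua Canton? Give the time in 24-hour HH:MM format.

1 September 2022 is a Thursday, so the first Monday is September 5 and the third is September 19.
1 April 2023 is a Saturday, so the first Friday is April 7 and the third is April 21.
At the standard offset (UTC+04:00), 12:15 UTC + 4h = 16:15 Varua Canton standard time.
The standard-time date in Varua Canton, 15 September 2022, is outside the daylight-saving period (19 September 2022 – 21 April 2023), so Varua Canton is on standard time, UTC+04:00.
12:15 UTC + 4h = 16:15 local.

16:15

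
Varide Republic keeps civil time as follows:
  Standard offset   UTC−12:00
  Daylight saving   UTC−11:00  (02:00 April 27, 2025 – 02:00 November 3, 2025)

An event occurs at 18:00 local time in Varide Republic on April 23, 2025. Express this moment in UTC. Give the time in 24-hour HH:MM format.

April 23, 2025 does not fall between 27 April and 3 November, so daylight saving is not in effect and Varide Republic is at UTC−12:00.
18:00 local + 12h = 06:00 UTC (rolling into the next day, 24 April 2025).

06:00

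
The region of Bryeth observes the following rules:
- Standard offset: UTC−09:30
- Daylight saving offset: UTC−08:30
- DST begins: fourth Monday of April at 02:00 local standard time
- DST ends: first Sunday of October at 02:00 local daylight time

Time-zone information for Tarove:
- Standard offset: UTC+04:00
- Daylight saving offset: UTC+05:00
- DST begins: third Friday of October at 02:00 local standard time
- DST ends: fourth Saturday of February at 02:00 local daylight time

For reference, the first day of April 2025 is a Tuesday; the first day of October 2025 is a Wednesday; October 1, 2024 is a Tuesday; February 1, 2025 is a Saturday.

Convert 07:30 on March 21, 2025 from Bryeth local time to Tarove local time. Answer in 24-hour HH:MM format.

1 April 2025 is a Tuesday, so the first Monday is April 7 and the fourth is April 28.
1 October 2025 is a Wednesday, so the first Sunday is October 5.
March 21, 2025 is outside the daylight-saving period (28 April – 5 October), so Bryeth is on standard time, UTC−09:30.
07:30 Bryeth + 9h30m = 17:00 UTC.
1 October 2024 is a Tuesday, so the first Friday is October 4 and the third is October 18.
1 February 2025 is a Saturday, so the first Saturday is February 1 and the fourth is February 22.
At the standard offset (UTC+04:00), 17:00 UTC + 4h = 21:00 Tarove standard time.
The standard-time date in Tarove, March 21, 2025, is outside the daylight-saving period (18 October 2024 – 22 February 2025), so Tarove is on standard time, UTC+04:00.
17:00 UTC + 4h = 21:00 Tarove.

21:00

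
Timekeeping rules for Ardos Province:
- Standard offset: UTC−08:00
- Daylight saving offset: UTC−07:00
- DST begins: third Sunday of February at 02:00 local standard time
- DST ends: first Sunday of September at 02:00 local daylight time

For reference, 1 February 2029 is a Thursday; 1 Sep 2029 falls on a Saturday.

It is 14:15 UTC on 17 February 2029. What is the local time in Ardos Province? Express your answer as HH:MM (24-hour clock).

06:15

1 February 2029 is a Thursday, so the first Sunday is February 4 and the third is February 18.
1 September 2029 is a Saturday, so the first Sunday is September 2.
At the standard offset (UTC−08:00), 14:15 UTC − 8h = 06:15 Ardos Province standard time.
Daylight saving runs 18 February – 2 September; the standard-time date in Ardos Province, 17 February 2029, is outside that window, so Ardos Province is on standard time at UTC−08:00.
14:15 UTC − 8h = 06:15 local.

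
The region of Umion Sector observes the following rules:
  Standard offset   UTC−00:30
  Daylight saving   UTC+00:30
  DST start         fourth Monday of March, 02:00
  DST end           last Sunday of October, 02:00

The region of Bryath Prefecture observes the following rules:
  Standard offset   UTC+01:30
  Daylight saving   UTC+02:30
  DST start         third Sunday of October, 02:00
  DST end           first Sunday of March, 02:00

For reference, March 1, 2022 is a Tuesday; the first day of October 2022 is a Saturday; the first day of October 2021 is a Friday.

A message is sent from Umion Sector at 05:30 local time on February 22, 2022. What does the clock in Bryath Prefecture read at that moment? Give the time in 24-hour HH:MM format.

08:30

1 March 2022 is a Tuesday, so the first Monday is March 7 and the fourth is March 28.
1 October 2022 is a Saturday, so Sundays fall on 2, 9, 16, 23, 30; the last is October 30.
February 22, 2022 does not fall between 28 March and 30 October, so daylight saving is not in effect and Umion Sector is at UTC−00:30.
05:30 Umion Sector + 0h30m = 06:00 UTC.
1 October 2021 is a Friday, so the first Sunday is October 3 and the third is October 17.
1 March 2022 is a Tuesday, so the first Sunday is March 6.
At the standard offset (UTC+01:30), 06:00 UTC + 1h30m = 07:30 Bryath Prefecture standard time.
The standard-time date in Bryath Prefecture, February 22, 2022, falls between 17 October 2021 and 6 March 2022, so daylight saving is in effect and Bryath Prefecture is at UTC+02:30.
06:00 UTC + 2h30m = 08:30 Bryath Prefecture.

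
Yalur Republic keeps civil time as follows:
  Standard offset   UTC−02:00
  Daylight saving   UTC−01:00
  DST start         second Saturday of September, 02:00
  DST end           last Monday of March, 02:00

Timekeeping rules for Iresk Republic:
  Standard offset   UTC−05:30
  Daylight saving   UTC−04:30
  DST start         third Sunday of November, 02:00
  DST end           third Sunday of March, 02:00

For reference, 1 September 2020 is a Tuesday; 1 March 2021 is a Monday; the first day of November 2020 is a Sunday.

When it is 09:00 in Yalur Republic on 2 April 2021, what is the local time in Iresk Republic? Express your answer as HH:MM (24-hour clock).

05:30

1 September 2020 is a Tuesday, so the first Saturday is September 5 and the second is September 12.
1 March 2021 is a Monday, so Mondays fall on 1, 8, 15, 22, 29; the last is March 29.
2 April 2021 does not fall between 12 September 2020 and 29 March 2021, so daylight saving is not in effect and Yalur Republic is at UTC−02:00.
09:00 Yalur Republic + 2h = 11:00 UTC.
1 November 2020 is a Sunday, so the first Sunday is November 1 and the third is November 15.
1 March 2021 is a Monday, so the first Sunday is March 7 and the third is March 21.
At the standard offset (UTC−05:30), 11:00 UTC − 5h30m = 05:30 Iresk Republic standard time.
The standard-time date in Iresk Republic, 2 April 2021, does not fall between 15 November 2020 and 21 March 2021, so daylight saving is not in effect and Iresk Republic is at UTC−05:30.
11:00 UTC − 5h30m = 05:30 Iresk Republic.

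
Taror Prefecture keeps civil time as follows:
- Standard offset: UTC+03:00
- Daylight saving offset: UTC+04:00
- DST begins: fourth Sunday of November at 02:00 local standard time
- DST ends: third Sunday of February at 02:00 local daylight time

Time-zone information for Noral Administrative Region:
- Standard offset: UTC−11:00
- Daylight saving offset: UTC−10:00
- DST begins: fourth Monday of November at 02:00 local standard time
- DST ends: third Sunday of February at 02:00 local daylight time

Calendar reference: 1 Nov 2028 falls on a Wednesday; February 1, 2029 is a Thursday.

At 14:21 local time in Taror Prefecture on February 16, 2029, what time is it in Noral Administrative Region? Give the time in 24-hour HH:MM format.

00:21

1 November 2028 is a Wednesday, so the first Sunday is November 5 and the fourth is November 26.
1 February 2029 is a Thursday, so the first Sunday is February 4 and the third is February 18.
February 16, 2029 lies within the daylight-saving period (26 November 2028 – 18 February 2029), so Taror Prefecture is on daylight time, UTC+04:00.
14:21 Taror Prefecture − 4h = 10:21 UTC.
1 November 2028 is a Wednesday, so the first Monday is November 6 and the fourth is November 27.
1 February 2029 is a Thursday, so the first Sunday is February 4 and the third is February 18.
At the standard offset (UTC−11:00), 10:21 UTC − 11h = 23:21 Noral Administrative Region standard time (rolling into the previous day, 15 February 2029).
The standard-time date in Noral Administrative Region, February 15, 2029, falls between 27 November 2028 and 18 February 2029, so daylight saving is in effect and Noral Administrative Region is at UTC−10:00.
10:21 UTC − 10h = 00:21 Noral Administrative Region.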